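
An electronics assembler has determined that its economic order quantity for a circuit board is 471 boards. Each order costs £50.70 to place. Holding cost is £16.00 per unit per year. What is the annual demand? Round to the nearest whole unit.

D ≈ 35,004 boards per year

Squaring Q* = √(2DS/H) gives Q*² = 2DS/H.
From Q* = √(2DS/H): D = Q*²H / (2S) = 471² × 16 / (2 × 50.7) = 35004.497.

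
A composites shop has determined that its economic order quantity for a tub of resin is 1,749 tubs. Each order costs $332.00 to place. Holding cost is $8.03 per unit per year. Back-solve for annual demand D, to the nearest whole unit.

D ≈ 36,994 tubs per year

The basic EOQ model gives Q* = √(2DS/H); rearrange for the unknown.
From Q* = √(2DS/H): D = Q*²H / (2S) = 1,749² × 8.03 / (2 × 332) = 36993.642.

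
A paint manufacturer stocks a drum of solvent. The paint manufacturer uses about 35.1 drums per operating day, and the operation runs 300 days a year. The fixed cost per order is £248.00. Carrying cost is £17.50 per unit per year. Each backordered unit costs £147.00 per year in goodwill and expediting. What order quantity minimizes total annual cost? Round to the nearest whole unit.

Annual demand D = 35.1 × 300 = 10,530.
With planned backorders, Q* = √(2DS/H) · √((H+B)/B).
√(2DS/H) = √(2 × 10,530 × 248 / 17.5) = 546.306.
√((H+B)/B) = √((17.5+147)/147) = 1.0579.
Q* ≈ 577.910.

Q* ≈ 578 drums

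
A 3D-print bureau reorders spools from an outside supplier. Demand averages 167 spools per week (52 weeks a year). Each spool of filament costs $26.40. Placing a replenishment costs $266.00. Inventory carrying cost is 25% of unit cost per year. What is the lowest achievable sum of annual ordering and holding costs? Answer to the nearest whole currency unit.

Annual demand D = 167 × 52 = 8,684.
Holding cost H = 0.25 × $26.40 = $6.6000 per unit per year.
EOQ = √(2DS/H) = √(2 × 8,684 × 266 / 6.6) ≈ 836.65.
At the optimum the two cost components are equal, so total cost = 2·(Q*/2)H = Q*·H.
Minimum total = √(2DSH) = √(2 × 8,684 × 266 × 6.6) ≈ 5521.889.

TC* ≈ $5,522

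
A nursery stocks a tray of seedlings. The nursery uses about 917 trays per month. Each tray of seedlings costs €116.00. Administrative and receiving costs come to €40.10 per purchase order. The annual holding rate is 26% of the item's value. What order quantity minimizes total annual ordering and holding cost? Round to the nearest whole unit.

Annual demand D = 917 × 12 = 11,004.
Holding cost H = 0.26 × €116.00 = €30.1600 per unit per year.
EOQ = √(2DS / H) = √(2 × 11,004 × 40.1 / 30.16).
= √(882,520.8 / 30.16) = √29,261.2997 ≈ 171.059.

Q* ≈ 171 trays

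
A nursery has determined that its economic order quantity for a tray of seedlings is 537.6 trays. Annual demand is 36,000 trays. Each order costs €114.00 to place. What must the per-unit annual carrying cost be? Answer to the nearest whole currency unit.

H ≈ €28

Invert the EOQ relation Q*² = 2DS/H.
From Q* = √(2DS/H): H = 2DS / Q*² = 2 × 36,000 × 114 / 537.6² = 28.4000.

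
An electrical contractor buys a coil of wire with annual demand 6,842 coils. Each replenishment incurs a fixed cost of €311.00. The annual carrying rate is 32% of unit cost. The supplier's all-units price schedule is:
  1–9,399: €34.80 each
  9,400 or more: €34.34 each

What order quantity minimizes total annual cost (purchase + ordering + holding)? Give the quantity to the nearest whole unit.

Holding cost per unit per year at price C is H = 0.32·C.
For each price level, check whether its EOQ is feasible; otherwise the best quantity at that price is the breakpoint.
EOQ at €34.80 = 618.2 (feasible in tier 1): TC = 6,842×€34.80 + (6,842/618.2)×311 + (618.2/2)×0.32×€34.80 = €244,985.77.
EOQ at €34.34 = 622.3 < 9400, so use break Q=9400: TC = 6,842×€34.34 + (6,842/9400.0)×311 + (9400.0/2)×0.32×€34.34 = €286,828.01.
Lowest total cost is €244,985.77 at Q = 618.2.

Q* ≈ 618 coils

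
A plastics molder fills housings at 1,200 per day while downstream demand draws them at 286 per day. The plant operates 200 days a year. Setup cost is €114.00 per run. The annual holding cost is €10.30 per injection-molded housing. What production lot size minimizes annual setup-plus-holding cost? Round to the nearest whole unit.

Q* ≈ 1,289 housings

Annual demand D = 286 × 200 = 57,200.
Production build-up factor (1 − d/p) = 1 − 286/1,200 = 0.7617.
Q* = √(2DS / (H(1 − d/p))) = √(2 × 57,200 × 114 / (10.3 × 0.7617)).
= √(13,041,600 / 7.8452) ≈ 1289.331.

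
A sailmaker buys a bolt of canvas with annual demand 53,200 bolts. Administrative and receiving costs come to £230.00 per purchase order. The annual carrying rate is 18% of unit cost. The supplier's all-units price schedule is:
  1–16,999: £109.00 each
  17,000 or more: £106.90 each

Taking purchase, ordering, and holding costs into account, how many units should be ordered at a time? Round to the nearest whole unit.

Holding cost per unit per year at price C is H = 0.18·C.
For each price level, check whether its EOQ is feasible; otherwise the best quantity at that price is the breakpoint.
EOQ at £109.00 = 1116.8 (feasible in tier 1): TC = 53,200×£109.00 + (53,200/1116.8)×230 + (1116.8/2)×0.18×£109.00 = £5,820,712.11.
EOQ at £106.90 = 1127.7 < 17000, so use break Q=17000: TC = 53,200×£106.90 + (53,200/17000.0)×230 + (17000.0/2)×0.18×£106.90 = £5,851,356.76.
Lowest total cost is £5,820,712.11 at Q = 1116.8.

Q* ≈ 1,117 bolts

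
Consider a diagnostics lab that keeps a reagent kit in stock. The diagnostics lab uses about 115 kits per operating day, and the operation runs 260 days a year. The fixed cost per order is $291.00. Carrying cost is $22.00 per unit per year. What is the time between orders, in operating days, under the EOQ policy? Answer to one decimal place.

Annual demand D = 115 × 260 = 29,900.
EOQ = √(2DS/H) = √(2 × 29,900 × 291 / 22) ≈ 889.38.
Cycle time = Q*/D × 260 = 889.38 / 29,900 × 260 ≈ 7.734 days.

T ≈ 7.7 days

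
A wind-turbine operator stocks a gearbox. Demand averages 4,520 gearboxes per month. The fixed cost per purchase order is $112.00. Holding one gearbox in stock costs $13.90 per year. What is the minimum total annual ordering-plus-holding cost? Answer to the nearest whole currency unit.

Annual demand D = 4,520 × 12 = 54,240.
Q* = √(2DS/H) = √(2 × 54,240 × 112 / 13.9) ≈ 934.92.
At the optimum the two cost components are equal, so total cost = 2·(Q*/2)H = Q*·H.
Minimum total = √(2DSH) = √(2 × 54,240 × 112 × 13.9) ≈ 12995.448.

TC* ≈ $12,995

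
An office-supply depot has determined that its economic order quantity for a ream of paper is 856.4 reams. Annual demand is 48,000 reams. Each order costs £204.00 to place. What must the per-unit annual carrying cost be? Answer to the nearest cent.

Invert the EOQ relation Q*² = 2DS/H.
From Q* = √(2DS/H): H = 2DS / Q*² = 2 × 48,000 × 204 / 856.4² = 26.7023.

H ≈ £26.70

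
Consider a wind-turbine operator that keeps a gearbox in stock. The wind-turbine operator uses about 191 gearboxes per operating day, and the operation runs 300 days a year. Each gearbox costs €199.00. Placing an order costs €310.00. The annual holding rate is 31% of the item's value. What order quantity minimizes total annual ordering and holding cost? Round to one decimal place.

Annual demand D = 191 × 300 = 57,300.
Holding cost H = 0.31 × €199.00 = €61.6900 per unit per year.
EOQ = √(2DS / H) = √(2 × 57,300 × 310 / 61.69).
= √(35,526,000 / 61.69) = √575,879.397 ≈ 758.867.

Q* ≈ 758.9 gearboxes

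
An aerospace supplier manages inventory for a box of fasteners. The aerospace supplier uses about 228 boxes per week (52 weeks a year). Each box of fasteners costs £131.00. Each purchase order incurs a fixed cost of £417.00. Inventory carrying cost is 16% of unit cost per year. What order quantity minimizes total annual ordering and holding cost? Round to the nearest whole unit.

Q* ≈ 687 boxes

Annual demand D = 228 × 52 = 11,856.
Holding cost H = 0.16 × £131.00 = £20.9600 per unit per year.
EOQ = √(2DS / H) = √(2 × 11,856 × 417 / 20.96).
= √(9,887,904 / 20.96) = √471,751.145 ≈ 686.841.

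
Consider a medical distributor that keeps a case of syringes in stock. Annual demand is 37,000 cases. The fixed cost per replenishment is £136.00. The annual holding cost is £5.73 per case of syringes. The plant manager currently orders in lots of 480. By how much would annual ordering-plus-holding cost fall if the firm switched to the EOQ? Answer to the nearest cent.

EOQ = √(2DS/H) = √(2 × 37,000 × 136 / 5.73) ≈ 1325.28.
Cost at Q* = (D/Q*)S + (Q*/2)H = √(2DSH) ≈ £7,593.86.
Cost at Q = 480: (37,000/480)×136 + (480/2)×5.73 = £10,483.33 + £1,375.20 = £11,858.53.
Excess = £11,858.53 − £7,593.86 = £4,264.67.

Extra cost ≈ £4,264.67 per year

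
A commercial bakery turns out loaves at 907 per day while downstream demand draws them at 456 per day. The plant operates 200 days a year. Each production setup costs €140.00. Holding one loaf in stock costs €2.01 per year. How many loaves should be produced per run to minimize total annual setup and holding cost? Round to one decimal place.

Annual demand D = 456 × 200 = 91,200.
Production build-up factor (1 − d/p) = 1 − 456/907 = 0.4972.
Q* = √(2DS / (H(1 − d/p))) = √(2 × 91,200 × 140 / (2.01 × 0.4972)).
= √(25,536,000 / 0.9995) ≈ 5054.681.

Q* ≈ 5,054.7 loaves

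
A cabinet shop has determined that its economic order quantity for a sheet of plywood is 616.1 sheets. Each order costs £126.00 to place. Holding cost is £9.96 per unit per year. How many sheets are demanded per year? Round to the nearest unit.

The basic EOQ model gives Q* = √(2DS/H); rearrange for the unknown.
From Q* = √(2DS/H): D = Q*²H / (2S) = 616.1² × 9.96 / (2 × 126) = 15002.416.

D ≈ 15,002 sheets per year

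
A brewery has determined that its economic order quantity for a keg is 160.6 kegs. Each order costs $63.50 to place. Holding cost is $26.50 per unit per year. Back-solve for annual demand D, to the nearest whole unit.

D ≈ 5,382 kegs per year

Squaring Q* = √(2DS/H) gives Q*² = 2DS/H.
From Q* = √(2DS/H): D = Q*²H / (2S) = 160.6² × 26.5 / (2 × 63.5) = 5381.870.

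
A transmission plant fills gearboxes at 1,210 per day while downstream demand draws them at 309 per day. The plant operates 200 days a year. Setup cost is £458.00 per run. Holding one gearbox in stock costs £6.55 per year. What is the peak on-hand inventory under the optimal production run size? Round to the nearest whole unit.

Annual demand D = 309 × 200 = 61,800.
Production build-up factor (1 − d/p) = 1 − 309/1,210 = 0.7446.
Q* = √(2DS / (H(1 − d/p))) = √(2 × 61,800 × 458 / (6.55 × 0.7446)).
= √(56,608,800 / 4.8773) ≈ 3406.839.
Maximum inventory = Q*(1 − d/p) = 3406.839 × 0.7446 ≈ 2536.828.

I_max ≈ 2,537 gearboxes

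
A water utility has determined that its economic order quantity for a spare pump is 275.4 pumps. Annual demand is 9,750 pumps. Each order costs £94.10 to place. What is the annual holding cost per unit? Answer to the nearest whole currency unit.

Invert the EOQ relation Q*² = 2DS/H.
From Q* = √(2DS/H): H = 2DS / Q*² = 2 × 9,750 × 94.1 / 275.4² = 24.1934.

H ≈ £24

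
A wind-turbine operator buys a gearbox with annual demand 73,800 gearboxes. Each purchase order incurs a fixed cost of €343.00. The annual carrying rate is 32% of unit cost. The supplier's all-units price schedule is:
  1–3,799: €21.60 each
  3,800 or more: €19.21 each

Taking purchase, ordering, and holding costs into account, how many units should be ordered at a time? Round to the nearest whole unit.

Q* ≈ 3,800 gearboxes

Holding cost per unit per year at price C is H = 0.32·C.
Candidates are each tier's EOQ (if it falls in that tier) and each price-break quantity.
EOQ at €21.60 = 2706.4 (feasible in tier 1): TC = 73,800×€21.60 + (73,800/2706.4)×343 + (2706.4/2)×0.32×€21.60 = €1,612,786.48.
EOQ at €19.21 = 2869.8 < 3800, so use break Q=3800: TC = 73,800×€19.21 + (73,800/3800.0)×343 + (3800.0/2)×0.32×€19.21 = €1,436,039.10.
Lowest total cost is €1,436,039.10 at Q = 3800.0.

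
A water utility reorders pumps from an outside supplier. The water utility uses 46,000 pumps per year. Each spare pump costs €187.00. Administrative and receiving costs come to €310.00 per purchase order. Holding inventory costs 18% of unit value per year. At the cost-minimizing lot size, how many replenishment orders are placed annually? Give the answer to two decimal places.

N ≈ 49.97 orders per year

Holding cost H = 0.18 × €187.00 = €33.6600 per unit per year.
Q* = √(2DS/H) = √(2 × 46,000 × 310 / 33.66) ≈ 920.49.
Orders per year = D / Q* = 46,000 / 920.49 ≈ 49.974.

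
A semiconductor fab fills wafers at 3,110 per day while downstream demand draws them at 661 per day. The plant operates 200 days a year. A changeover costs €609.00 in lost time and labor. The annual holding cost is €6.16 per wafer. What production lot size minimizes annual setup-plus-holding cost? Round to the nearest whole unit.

Annual demand D = 661 × 200 = 132,200.
Production build-up factor (1 − d/p) = 1 − 661/3,110 = 0.7875.
Q* = √(2DS / (H(1 − d/p))) = √(2 × 132,200 × 609 / (6.16 × 0.7875)).
= √(161,019,600 / 4.8508) ≈ 5761.490.

Q* ≈ 5,761 wafers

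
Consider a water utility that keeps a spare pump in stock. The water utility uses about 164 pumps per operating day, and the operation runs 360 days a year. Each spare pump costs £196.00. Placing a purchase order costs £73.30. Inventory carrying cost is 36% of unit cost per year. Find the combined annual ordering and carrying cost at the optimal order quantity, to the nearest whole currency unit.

Annual demand D = 164 × 360 = 59,040.
Holding cost H = 0.36 × £196.00 = £70.5600 per unit per year.
EOQ = √(2DS/H) = √(2 × 59,040 × 73.3 / 70.56) ≈ 350.24.
At the optimum the two cost components are equal, so total cost = 2·(Q*/2)H = Q*·H.
Minimum total = √(2DSH) = √(2 × 59,040 × 73.3 × 70.56) ≈ 24712.657.

TC* ≈ £24,713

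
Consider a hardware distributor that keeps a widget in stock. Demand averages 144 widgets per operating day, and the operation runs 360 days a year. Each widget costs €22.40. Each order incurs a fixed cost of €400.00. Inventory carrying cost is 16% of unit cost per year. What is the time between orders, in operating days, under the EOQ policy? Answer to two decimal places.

Annual demand D = 144 × 360 = 51,840.
Holding cost H = 0.16 × €22.40 = €3.5840 per unit per year.
Q* = √(2DS/H) = √(2 × 51,840 × 400 / 3.584) ≈ 3401.68.
Cycle time = Q*/D × 360 = 3401.68 / 51,840 × 360 ≈ 23.623 days.

T ≈ 23.62 days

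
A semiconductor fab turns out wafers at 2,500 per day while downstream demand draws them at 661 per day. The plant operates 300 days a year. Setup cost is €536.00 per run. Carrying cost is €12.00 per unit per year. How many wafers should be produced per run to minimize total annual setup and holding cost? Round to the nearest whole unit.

Q* ≈ 4,907 wafers

Annual demand D = 661 × 300 = 198,300.
Production build-up factor (1 − d/p) = 1 − 661/2,500 = 0.7356.
Q* = √(2DS / (H(1 − d/p))) = √(2 × 198,300 × 536 / (12 × 0.7356)).
= √(212,577,600 / 8.8272) ≈ 4907.353.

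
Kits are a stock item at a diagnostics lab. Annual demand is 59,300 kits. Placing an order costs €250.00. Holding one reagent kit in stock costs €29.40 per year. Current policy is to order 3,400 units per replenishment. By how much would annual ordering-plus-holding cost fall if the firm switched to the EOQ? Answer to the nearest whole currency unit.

EOQ = √(2DS/H) = √(2 × 59,300 × 250 / 29.4) ≈ 1004.24.
Cost at Q* = (D/Q*)S + (Q*/2)H = √(2DSH) ≈ €29,524.74.
Cost at Q = 3,400: (59,300/3,400)×250 + (3,400/2)×29.4 = €4,360.29 + €49,980.00 = €54,340.29.
Excess = €54,340.29 − €29,524.74 = €24,815.56.

Extra cost ≈ €24,816 per year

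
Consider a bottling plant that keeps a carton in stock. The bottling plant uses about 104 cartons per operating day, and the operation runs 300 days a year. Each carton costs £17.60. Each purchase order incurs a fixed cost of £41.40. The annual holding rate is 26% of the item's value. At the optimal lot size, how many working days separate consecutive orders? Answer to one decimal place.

Annual demand D = 104 × 300 = 31,200.
Holding cost H = 0.26 × £17.60 = £4.5760 per unit per year.
Q* = √(2DS/H) = √(2 × 31,200 × 41.4 / 4.576) ≈ 751.36.
Cycle time = Q*/D × 300 = 751.36 / 31,200 × 300 ≈ 7.225 days.

T ≈ 7.2 days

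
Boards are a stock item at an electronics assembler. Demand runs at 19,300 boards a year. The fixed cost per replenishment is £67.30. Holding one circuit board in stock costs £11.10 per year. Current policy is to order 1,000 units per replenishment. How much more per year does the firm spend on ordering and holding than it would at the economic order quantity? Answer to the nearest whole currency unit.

EOQ = √(2DS/H) = √(2 × 19,300 × 67.3 / 11.1) ≈ 483.77.
Cost at Q* = (D/Q*)S + (Q*/2)H = √(2DSH) ≈ £5,369.86.
Cost at Q = 1,000: (19,300/1,000)×67.3 + (1,000/2)×11.1 = £1,298.89 + £5,550.00 = £6,848.89.
Excess = £6,848.89 − £5,369.86 = £1,479.03.

Extra cost ≈ £1,479 per year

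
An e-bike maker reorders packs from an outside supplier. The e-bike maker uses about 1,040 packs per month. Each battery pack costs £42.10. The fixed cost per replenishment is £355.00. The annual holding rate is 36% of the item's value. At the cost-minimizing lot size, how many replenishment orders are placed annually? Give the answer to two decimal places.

Annual demand D = 1,040 × 12 = 12,480.
Holding cost H = 0.36 × £42.10 = £15.1560 per unit per year.
Q* = √(2DS/H) = √(2 × 12,480 × 355 / 15.156) ≈ 764.62.
Orders per year = D / Q* = 12,480 / 764.62 ≈ 16.322.

N ≈ 16.32 orders per year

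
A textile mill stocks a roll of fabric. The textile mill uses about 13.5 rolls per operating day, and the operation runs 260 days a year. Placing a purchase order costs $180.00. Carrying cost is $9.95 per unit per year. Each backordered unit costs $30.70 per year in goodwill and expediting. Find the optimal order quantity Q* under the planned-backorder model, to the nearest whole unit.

Q* ≈ 410 rolls

Annual demand D = 13.5 × 260 = 3,510.
With planned backorders, Q* = √(2DS/H) · √((H+B)/B).
√(2DS/H) = √(2 × 3,510 × 180 / 9.95) = 356.364.
√((H+B)/B) = √((9.95+30.7)/30.7) = 1.1507.
Q* ≈ 410.067.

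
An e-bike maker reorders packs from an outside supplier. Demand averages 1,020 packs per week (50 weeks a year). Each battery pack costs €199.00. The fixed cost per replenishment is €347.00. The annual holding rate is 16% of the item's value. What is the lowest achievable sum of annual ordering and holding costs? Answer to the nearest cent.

Annual demand D = 1,020 × 50 = 51,000.
Holding cost H = 0.16 × €199.00 = €31.8400 per unit per year.
The optimal lot size = √(2DS/H) = √(2 × 51,000 × 347 / 31.84) ≈ 1054.33.
At Q*, ordering cost (D/Q*)S equals holding cost (Q*/2)H, each = √(DSH/2).
Minimum total = √(2DSH) = √(2 × 51,000 × 347 × 31.84) ≈ 33570.001.

TC* ≈ €33,570.00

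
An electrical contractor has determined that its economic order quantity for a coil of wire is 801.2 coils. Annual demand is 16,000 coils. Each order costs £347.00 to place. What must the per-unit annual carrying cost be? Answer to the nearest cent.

H ≈ £17.30

Squaring Q* = √(2DS/H) gives Q*² = 2DS/H.
From Q* = √(2DS/H): H = 2DS / Q*² = 2 × 16,000 × 347 / 801.2² = 17.2981.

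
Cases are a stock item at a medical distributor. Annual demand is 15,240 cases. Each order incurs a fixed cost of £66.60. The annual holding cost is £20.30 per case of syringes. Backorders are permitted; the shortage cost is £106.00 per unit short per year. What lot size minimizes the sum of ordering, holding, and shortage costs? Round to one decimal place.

With planned backorders, Q* = √(2DS/H) · √((H+B)/B).
√(2DS/H) = √(2 × 15,240 × 66.6 / 20.3) = 316.225.
√((H+B)/B) = √((20.3+106)/106) = 1.0916.
Q* ≈ 345.180.

Q* ≈ 345.2 cases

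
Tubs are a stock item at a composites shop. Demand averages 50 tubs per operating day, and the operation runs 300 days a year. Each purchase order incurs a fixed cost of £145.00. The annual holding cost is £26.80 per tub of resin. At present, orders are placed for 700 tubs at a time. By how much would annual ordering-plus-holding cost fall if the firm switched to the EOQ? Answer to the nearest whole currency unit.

Annual demand D = 50 × 300 = 15,000.
EOQ = √(2DS/H) = √(2 × 15,000 × 145 / 26.8) ≈ 402.88.
Cost at Q* = (D/Q*)S + (Q*/2)H = √(2DSH) ≈ £10,797.22.
Cost at Q = 700: (15,000/700)×145 + (700/2)×26.8 = £3,107.14 + £9,380.00 = £12,487.14.
Excess = £12,487.14 − £10,797.22 = £1,689.92.

Extra cost ≈ £1,690 per year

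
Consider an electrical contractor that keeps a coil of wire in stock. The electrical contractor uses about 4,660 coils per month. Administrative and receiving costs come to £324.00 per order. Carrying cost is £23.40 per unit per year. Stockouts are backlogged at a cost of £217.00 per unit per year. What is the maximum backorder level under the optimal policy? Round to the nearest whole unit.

S* ≈ 127 coils

Annual demand D = 4,660 × 12 = 55,920.
With planned backorders, Q* = √(2DS/H) · √((H+B)/B).
√(2DS/H) = √(2 × 55,920 × 324 / 23.4) = 1244.409.
√((H+B)/B) = √((23.4+217)/217) = 1.0525.
Q* ≈ 1309.787.
S* = Q* · H/(H+B) = 1309.787 × 23.4/240.4 ≈ 127.492.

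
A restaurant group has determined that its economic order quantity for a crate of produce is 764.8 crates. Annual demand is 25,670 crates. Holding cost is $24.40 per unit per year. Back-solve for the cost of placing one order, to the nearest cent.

The basic EOQ model gives Q* = √(2DS/H); rearrange for the unknown.
From Q* = √(2DS/H): S = Q*²H / (2D) = 764.8² × 24.4 / (2 × 25,670) = 277.9904.

S ≈ $277.99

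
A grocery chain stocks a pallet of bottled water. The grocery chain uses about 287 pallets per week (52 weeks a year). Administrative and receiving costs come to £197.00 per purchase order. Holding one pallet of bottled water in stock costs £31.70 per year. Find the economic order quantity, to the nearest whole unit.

Annual demand D = 287 × 52 = 14,924.
EOQ = √(2DS / H) = √(2 × 14,924 × 197 / 31.7).
= √(5,880,056 / 31.7) = √185,490.7256 ≈ 430.686.

Q* ≈ 431 pallets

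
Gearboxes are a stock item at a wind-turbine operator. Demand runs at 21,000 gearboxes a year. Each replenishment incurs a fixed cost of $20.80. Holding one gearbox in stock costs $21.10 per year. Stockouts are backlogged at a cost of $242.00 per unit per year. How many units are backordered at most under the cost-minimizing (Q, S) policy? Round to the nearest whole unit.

With planned backorders, Q* = √(2DS/H) · √((H+B)/B).
√(2DS/H) = √(2 × 21,000 × 20.8 / 21.1) = 203.477.
√((H+B)/B) = √((21.1+242)/242) = 1.0427.
Q* ≈ 212.162.
S* = Q* · H/(H+B) = 212.162 × 21.1/263.1 ≈ 17.015.

S* ≈ 17 gearboxes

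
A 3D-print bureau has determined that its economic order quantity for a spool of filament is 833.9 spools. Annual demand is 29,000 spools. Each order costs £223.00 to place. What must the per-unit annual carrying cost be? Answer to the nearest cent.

Invert the EOQ relation Q*² = 2DS/H.
From Q* = √(2DS/H): H = 2DS / Q*² = 2 × 29,000 × 223 / 833.9² = 18.5997.

H ≈ £18.60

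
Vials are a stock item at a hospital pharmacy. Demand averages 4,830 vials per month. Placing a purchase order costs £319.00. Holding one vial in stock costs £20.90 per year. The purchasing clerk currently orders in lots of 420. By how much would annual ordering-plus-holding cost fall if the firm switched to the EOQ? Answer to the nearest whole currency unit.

Extra cost ≈ £20,611 per year

Annual demand D = 4,830 × 12 = 57,960.
EOQ = √(2DS/H) = √(2 × 57,960 × 319 / 20.9) ≈ 1330.15.
Cost at Q* = (D/Q*)S + (Q*/2)H = √(2DSH) ≈ £27,800.18.
Cost at Q = 420: (57,960/420)×319 + (420/2)×20.9 = £44,022.00 + £4,389.00 = £48,411.00.
Excess = £48,411.00 − £27,800.18 = £20,610.82.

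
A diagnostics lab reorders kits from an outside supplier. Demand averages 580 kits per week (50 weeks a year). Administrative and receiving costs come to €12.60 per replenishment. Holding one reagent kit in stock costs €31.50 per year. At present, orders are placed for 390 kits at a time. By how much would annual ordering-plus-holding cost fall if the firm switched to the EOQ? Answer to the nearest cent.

Extra cost ≈ €2,281.49 per year

Annual demand D = 580 × 50 = 29,000.
EOQ = √(2DS/H) = √(2 × 29,000 × 12.6 / 31.5) ≈ 152.32.
Cost at Q* = (D/Q*)S + (Q*/2)H = √(2DSH) ≈ €4,797.94.
Cost at Q = 390: (29,000/390)×12.6 + (390/2)×31.5 = €936.92 + €6,142.50 = €7,079.42.
Excess = €7,079.42 − €4,797.94 = €2,281.49.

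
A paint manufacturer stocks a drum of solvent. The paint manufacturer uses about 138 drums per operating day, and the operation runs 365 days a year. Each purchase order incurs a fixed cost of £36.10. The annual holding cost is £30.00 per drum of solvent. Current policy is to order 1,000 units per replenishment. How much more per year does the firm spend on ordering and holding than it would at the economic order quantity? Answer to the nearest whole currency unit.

Extra cost ≈ £6,373 per year

Annual demand D = 138 × 365 = 50,370.
EOQ = √(2DS/H) = √(2 × 50,370 × 36.1 / 30) ≈ 348.17.
Cost at Q* = (D/Q*)S + (Q*/2)H = √(2DSH) ≈ £10,445.16.
Cost at Q = 1,000: (50,370/1,000)×36.1 + (1,000/2)×30 = £1,818.36 + £15,000.00 = £16,818.36.
Excess = £16,818.36 − £10,445.16 = £6,373.19.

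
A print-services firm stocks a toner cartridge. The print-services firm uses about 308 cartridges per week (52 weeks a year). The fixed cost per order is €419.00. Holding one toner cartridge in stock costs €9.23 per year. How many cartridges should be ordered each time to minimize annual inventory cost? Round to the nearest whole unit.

Q* ≈ 1,206 cartridges

Annual demand D = 308 × 52 = 16,016.
EOQ = √(2DS / H) = √(2 × 16,016 × 419 / 9.23).
= √(13,421,408 / 9.23) = √1,454,107.0423 ≈ 1205.864.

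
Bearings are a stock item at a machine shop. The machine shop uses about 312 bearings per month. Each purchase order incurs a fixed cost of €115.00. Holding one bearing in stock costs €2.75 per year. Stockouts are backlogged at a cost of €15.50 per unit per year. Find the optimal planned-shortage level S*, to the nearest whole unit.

Annual demand D = 312 × 12 = 3,744.
With planned backorders, Q* = √(2DS/H) · √((H+B)/B).
√(2DS/H) = √(2 × 3,744 × 115 / 2.75) = 559.584.
√((H+B)/B) = √((2.75+15.5)/15.5) = 1.0851.
Q* ≈ 607.199.
S* = Q* · H/(H+B) = 607.199 × 2.75/18.25 ≈ 91.496.

S* ≈ 91 bearings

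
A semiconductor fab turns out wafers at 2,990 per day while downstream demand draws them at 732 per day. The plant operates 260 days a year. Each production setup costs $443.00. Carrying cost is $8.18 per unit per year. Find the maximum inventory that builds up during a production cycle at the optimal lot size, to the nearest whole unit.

I_max ≈ 3,946 wafers

Annual demand D = 732 × 260 = 190,320.
Production build-up factor (1 − d/p) = 1 − 732/2,990 = 0.7552.
Q* = √(2DS / (H(1 − d/p))) = √(2 × 190,320 × 443 / (8.18 × 0.7552)).
= √(168,623,520 / 6.1774) ≈ 5224.636.
Maximum inventory = Q*(1 − d/p) = 5224.636 × 0.7552 ≈ 3945.561.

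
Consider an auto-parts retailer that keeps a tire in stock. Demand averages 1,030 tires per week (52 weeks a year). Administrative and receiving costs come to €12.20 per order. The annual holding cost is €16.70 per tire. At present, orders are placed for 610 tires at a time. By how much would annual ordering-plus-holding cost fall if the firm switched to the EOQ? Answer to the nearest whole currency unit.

Extra cost ≈ €1,493 per year

Annual demand D = 1,030 × 52 = 53,560.
EOQ = √(2DS/H) = √(2 × 53,560 × 12.2 / 16.7) ≈ 279.74.
Cost at Q* = (D/Q*)S + (Q*/2)H = √(2DSH) ≈ €4,671.68.
Cost at Q = 610: (53,560/610)×12.2 + (610/2)×16.7 = €1,071.20 + €5,093.50 = €6,164.70.
Excess = €6,164.70 − €4,671.68 = €1,493.02.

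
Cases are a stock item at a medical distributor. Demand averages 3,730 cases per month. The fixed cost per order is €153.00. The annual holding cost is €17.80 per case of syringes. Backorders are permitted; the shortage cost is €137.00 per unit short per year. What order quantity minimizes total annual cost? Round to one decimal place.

Q* ≈ 932.4 cases

Annual demand D = 3,730 × 12 = 44,760.
With planned backorders, Q* = √(2DS/H) · √((H+B)/B).
√(2DS/H) = √(2 × 44,760 × 153 / 17.8) = 877.194.
√((H+B)/B) = √((17.8+137)/137) = 1.0630.
Q* ≈ 932.440.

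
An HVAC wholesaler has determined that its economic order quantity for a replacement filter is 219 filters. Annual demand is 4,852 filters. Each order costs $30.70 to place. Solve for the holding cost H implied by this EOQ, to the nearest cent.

The basic EOQ model gives Q* = √(2DS/H); rearrange for the unknown.
From Q* = √(2DS/H): H = 2DS / Q*² = 2 × 4,852 × 30.7 / 219² = 6.2116.

H ≈ $6.21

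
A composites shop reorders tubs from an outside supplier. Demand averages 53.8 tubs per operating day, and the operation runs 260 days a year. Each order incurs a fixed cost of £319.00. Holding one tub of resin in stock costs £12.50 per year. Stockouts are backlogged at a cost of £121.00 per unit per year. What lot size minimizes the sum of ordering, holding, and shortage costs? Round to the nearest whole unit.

Annual demand D = 53.8 × 260 = 13,988.
With planned backorders, Q* = √(2DS/H) · √((H+B)/B).
√(2DS/H) = √(2 × 13,988 × 319 / 12.5) = 844.954.
√((H+B)/B) = √((12.5+121)/121) = 1.0504.
Q* ≈ 887.526.

Q* ≈ 888 tubs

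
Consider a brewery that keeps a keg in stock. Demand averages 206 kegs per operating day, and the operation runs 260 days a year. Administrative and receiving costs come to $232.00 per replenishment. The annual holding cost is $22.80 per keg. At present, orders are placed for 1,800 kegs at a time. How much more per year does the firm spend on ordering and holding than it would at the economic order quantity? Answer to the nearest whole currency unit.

Annual demand D = 206 × 260 = 53,560.
EOQ = √(2DS/H) = √(2 × 53,560 × 232 / 22.8) ≈ 1044.03.
Cost at Q* = (D/Q*)S + (Q*/2)H = √(2DSH) ≈ $23,803.82.
Cost at Q = 1,800: (53,560/1,800)×232 + (1,800/2)×22.8 = $6,903.29 + $20,520.00 = $27,423.29.
Excess = $27,423.29 − $23,803.82 = $3,619.47.

Extra cost ≈ $3,619 per year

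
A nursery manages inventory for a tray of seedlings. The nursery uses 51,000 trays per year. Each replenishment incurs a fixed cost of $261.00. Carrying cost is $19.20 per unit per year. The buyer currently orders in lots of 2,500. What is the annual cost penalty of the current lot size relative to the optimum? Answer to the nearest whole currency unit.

Extra cost ≈ $6,716 per year

EOQ = √(2DS/H) = √(2 × 51,000 × 261 / 19.2) ≈ 1177.52.
Cost at Q* = (D/Q*)S + (Q*/2)H = √(2DSH) ≈ $22,608.46.
Cost at Q = 2,500: (51,000/2,500)×261 + (2,500/2)×19.2 = $5,324.40 + $24,000.00 = $29,324.40.
Excess = $29,324.40 − $22,608.46 = $6,715.94.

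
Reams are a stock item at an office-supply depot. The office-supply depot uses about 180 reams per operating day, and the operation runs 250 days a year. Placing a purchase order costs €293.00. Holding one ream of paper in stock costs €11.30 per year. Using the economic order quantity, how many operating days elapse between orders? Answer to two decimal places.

T ≈ 8.49 days

Annual demand D = 180 × 250 = 45,000.
EOQ = √(2DS/H) = √(2 × 45,000 × 293 / 11.3) ≈ 1527.62.
Cycle time = Q*/D × 250 = 1527.62 / 45,000 × 250 ≈ 8.487 days.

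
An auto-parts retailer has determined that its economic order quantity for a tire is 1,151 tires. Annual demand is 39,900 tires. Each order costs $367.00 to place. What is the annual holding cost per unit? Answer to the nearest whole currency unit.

H ≈ $22

Invert the EOQ relation Q*² = 2DS/H.
From Q* = √(2DS/H): H = 2DS / Q*² = 2 × 39,900 × 367 / 1,151² = 22.1064.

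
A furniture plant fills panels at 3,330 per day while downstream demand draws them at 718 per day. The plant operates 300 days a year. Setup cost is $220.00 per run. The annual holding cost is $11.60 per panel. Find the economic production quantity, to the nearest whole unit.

Annual demand D = 718 × 300 = 215,400.
Production build-up factor (1 − d/p) = 1 − 718/3,330 = 0.7844.
Q* = √(2DS / (H(1 − d/p))) = √(2 × 215,400 × 220 / (11.6 × 0.7844)).
= √(94,776,000 / 9.0989) ≈ 3227.422.

Q* ≈ 3,227 panels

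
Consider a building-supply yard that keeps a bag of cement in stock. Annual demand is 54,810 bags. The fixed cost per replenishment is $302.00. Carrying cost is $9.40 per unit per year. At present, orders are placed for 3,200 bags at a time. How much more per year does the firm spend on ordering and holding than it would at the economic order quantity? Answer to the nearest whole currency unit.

EOQ = √(2DS/H) = √(2 × 54,810 × 302 / 9.4) ≈ 1876.66.
Cost at Q* = (D/Q*)S + (Q*/2)H = √(2DSH) ≈ $17,640.56.
Cost at Q = 3,200: (54,810/3,200)×302 + (3,200/2)×9.4 = $5,172.69 + $15,040.00 = $20,212.69.
Excess = $20,212.69 − $17,640.56 = $2,572.14.

Extra cost ≈ $2,572 per year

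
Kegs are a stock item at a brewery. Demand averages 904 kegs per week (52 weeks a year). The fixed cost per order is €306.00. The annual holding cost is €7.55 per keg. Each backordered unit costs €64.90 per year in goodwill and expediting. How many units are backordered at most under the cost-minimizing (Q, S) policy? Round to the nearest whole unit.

Annual demand D = 904 × 52 = 47,008.
With planned backorders, Q* = √(2DS/H) · √((H+B)/B).
√(2DS/H) = √(2 × 47,008 × 306 / 7.55) = 1952.037.
√((H+B)/B) = √((7.55+64.9)/64.9) = 1.0566.
Q* ≈ 2062.457.
S* = Q* · H/(H+B) = 2062.457 × 7.55/72.45 ≈ 214.928.

S* ≈ 215 kegs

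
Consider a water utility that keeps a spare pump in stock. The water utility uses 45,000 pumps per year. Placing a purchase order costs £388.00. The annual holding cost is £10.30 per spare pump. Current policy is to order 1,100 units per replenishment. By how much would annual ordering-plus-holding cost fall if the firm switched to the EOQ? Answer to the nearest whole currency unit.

EOQ = √(2DS/H) = √(2 × 45,000 × 388 / 10.3) ≈ 1841.27.
Cost at Q* = (D/Q*)S + (Q*/2)H = √(2DSH) ≈ £18,965.13.
Cost at Q = 1,100: (45,000/1,100)×388 + (1,100/2)×10.3 = £15,872.73 + £5,665.00 = £21,537.73.
Excess = £21,537.73 − £18,965.13 = £2,572.60.

Extra cost ≈ £2,573 per year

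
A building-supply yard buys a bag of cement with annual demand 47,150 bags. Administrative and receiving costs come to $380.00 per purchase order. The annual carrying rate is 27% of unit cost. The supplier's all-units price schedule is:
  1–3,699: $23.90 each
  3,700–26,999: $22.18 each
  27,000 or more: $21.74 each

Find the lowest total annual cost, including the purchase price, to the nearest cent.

TC* ≈ $1,061,708.34

Holding cost per unit per year at price C is H = 0.27·C.
Candidates are each tier's EOQ (if it falls in that tier) and each price-break quantity.
EOQ at $23.90 = 2356.5 (feasible in tier 1): TC = 47,150×$23.90 + (47,150/2356.5)×380 + (2356.5/2)×0.27×$23.90 = $1,142,091.47.
EOQ at $22.18 = 2446.2 < 3700, so use break Q=3700: TC = 47,150×$22.18 + (47,150/3700.0)×380 + (3700.0/2)×0.27×$22.18 = $1,061,708.34.
EOQ at $21.74 = 2470.8 < 27000, so use break Q=27000: TC = 47,150×$21.74 + (47,150/27000.0)×380 + (27000.0/2)×0.27×$21.74 = $1,104,946.89.
Lowest total cost among the candidates is at Q = 3700.0.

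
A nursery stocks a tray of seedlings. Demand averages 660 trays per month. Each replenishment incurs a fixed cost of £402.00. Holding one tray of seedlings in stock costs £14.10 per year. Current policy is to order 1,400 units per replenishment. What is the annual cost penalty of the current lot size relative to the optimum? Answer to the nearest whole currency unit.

Annual demand D = 660 × 12 = 7,920.
EOQ = √(2DS/H) = √(2 × 7,920 × 402 / 14.1) ≈ 672.02.
Cost at Q* = (D/Q*)S + (Q*/2)H = √(2DSH) ≈ £9,475.46.
Cost at Q = 1,400: (7,920/1,400)×402 + (1,400/2)×14.1 = £2,274.17 + £9,870.00 = £12,144.17.
Excess = £12,144.17 − £9,475.46 = £2,668.71.

Extra cost ≈ £2,669 per year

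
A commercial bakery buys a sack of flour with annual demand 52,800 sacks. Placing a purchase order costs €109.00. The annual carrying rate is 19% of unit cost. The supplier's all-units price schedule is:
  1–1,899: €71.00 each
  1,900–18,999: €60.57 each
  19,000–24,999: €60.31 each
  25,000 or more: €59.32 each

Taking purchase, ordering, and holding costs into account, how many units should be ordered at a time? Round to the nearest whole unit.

Holding cost per unit per year at price C is H = 0.19·C.
Evaluate total cost at each tier's feasible EOQ or, if the EOQ is below the tier, at the tier's minimum quantity.
EOQ at €71.00 = 923.7 (feasible in tier 1): TC = 52,800×€71.00 + (52,800/923.7)×109 + (923.7/2)×0.19×€71.00 = €3,761,260.95.
EOQ at €60.57 = 1000.1 < 1900, so use break Q=1900: TC = 52,800×€60.57 + (52,800/1900.0)×109 + (1900.0/2)×0.19×€60.57 = €3,212,057.94.
EOQ at €60.31 = 1002.2 < 19000, so use break Q=19000: TC = 52,800×€60.31 + (52,800/19000.0)×109 + (19000.0/2)×0.19×€60.31 = €3,293,530.46.
EOQ at €59.32 = 1010.6 < 25000, so use break Q=25000: TC = 52,800×€59.32 + (52,800/25000.0)×109 + (25000.0/2)×0.19×€59.32 = €3,273,211.21.
Lowest total cost is €3,212,057.94 at Q = 1900.0.

Q* ≈ 1,900 sacks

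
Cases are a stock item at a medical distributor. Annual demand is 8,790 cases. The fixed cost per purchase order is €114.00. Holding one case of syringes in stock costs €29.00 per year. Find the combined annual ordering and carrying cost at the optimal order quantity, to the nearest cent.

TC* ≈ €7,623.61

EOQ = √(2DS/H) = √(2 × 8,790 × 114 / 29) ≈ 262.88.
At Q*, ordering cost (D/Q*)S equals holding cost (Q*/2)H, each = √(DSH/2).
Minimum total = √(2DSH) = √(2 × 8,790 × 114 × 29) ≈ 7623.613.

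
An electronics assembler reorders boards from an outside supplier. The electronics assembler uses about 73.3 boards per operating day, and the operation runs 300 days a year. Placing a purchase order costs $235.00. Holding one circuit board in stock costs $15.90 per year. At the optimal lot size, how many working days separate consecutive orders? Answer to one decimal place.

Annual demand D = 73.3 × 300 = 21,990.
The optimal lot size = √(2DS/H) = √(2 × 21,990 × 235 / 15.9) ≈ 806.24.
Cycle time = Q*/D × 300 = 806.24 / 21,990 × 300 ≈ 10.999 days.

T ≈ 11.0 days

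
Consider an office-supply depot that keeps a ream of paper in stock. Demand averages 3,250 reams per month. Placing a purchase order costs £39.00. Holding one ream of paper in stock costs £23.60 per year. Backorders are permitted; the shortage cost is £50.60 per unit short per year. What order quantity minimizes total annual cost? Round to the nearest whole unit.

Annual demand D = 3,250 × 12 = 39,000.
With planned backorders, Q* = √(2DS/H) · √((H+B)/B).
√(2DS/H) = √(2 × 39,000 × 39 / 23.6) = 359.024.
√((H+B)/B) = √((23.6+50.6)/50.6) = 1.2110.
Q* ≈ 434.761.

Q* ≈ 435 reams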